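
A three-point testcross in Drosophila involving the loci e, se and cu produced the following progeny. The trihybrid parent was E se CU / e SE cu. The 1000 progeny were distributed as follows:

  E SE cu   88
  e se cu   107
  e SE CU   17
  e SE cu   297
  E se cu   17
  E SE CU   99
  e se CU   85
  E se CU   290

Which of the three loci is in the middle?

The two rarest classes, E se cu and e SE CU, are the double crossovers. Comparing them with the parentals, only the cu allele has switched, so cu is the middle locus and the order is se – cu – e.

cu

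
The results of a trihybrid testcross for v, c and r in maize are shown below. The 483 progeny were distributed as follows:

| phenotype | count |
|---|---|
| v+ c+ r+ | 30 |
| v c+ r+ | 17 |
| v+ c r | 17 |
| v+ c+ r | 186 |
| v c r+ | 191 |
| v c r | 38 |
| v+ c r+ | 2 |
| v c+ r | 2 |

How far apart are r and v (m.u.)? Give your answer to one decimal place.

14.9 m.u.

The two most frequent reciprocal classes, v+ c+ r and v c r+, are the parental types, so the F1 was v+ c+ r / v c r+.
The two rarest classes, v c+ r and v+ c r+, are the double crossovers. Comparing them with the parentals, only the v allele has switched, so v is the middle locus and the order is r – v – c.
Crossovers in the r–v interval produce the single-crossover classes v+ c+ r+ and v c r (30 + 38 = 68) plus the double crossovers (4).
RF(r–v) = (68 + 4) / 483 = 72/483 = 0.1491 → 14.9 m.u.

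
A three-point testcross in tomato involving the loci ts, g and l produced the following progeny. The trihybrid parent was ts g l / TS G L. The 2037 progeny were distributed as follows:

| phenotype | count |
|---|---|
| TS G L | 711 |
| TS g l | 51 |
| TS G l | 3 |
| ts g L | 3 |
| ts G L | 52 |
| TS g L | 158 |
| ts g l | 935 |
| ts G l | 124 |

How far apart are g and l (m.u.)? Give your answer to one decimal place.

14.1 m.u.

The two rarest classes, ts g L and TS G l, are the double crossovers. Comparing them with the parentals, only the l allele has switched, so l is the middle locus and the order is g – l – ts.
Crossovers in the g–l interval produce the single-crossover classes ts G l and TS g L (124 + 158 = 282) plus the double crossovers (6).
RF(g–l) = (282 + 6) / 2037 = 288/2037 = 0.1414 → 14.1 m.u.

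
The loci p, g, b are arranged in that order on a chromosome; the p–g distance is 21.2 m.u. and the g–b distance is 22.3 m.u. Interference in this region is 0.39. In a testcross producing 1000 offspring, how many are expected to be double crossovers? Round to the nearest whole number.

Map distances give recombination frequencies of 0.212 and 0.223 for the two intervals.
With interference 0.39 (so coincidence = 0.61), expected double-crossover frequency = 0.212 × 0.223 × 0.61 = 0.02884.
Expected number = 0.02884 × 1000 = 28.84 ≈ 29.

29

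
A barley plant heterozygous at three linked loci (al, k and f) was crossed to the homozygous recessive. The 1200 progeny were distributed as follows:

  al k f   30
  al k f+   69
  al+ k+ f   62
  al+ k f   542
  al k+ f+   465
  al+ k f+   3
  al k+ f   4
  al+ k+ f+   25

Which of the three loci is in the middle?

The two most frequent reciprocal classes, al+ k f and al k+ f+, are the parental types, so the F1 was al+ k f / al k+ f+.
The two rarest classes, al+ k f+ and al k+ f, are the double crossovers. Comparing them with the parentals, only the f allele has switched, so f is the middle locus and the order is al – f – k.

f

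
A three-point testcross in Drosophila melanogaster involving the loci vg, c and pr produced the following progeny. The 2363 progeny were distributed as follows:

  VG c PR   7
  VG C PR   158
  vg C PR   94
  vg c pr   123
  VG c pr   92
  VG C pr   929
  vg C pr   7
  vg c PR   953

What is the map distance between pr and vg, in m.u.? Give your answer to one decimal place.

The two most frequent reciprocal classes, VG C pr and vg c PR, are the parental types, so the F1 was VG C pr / vg c PR.
The two rarest classes, vg C pr and VG c PR, are the double crossovers. Comparing them with the parentals, only the vg allele has switched, so vg is the middle locus and the order is pr – vg – c.
Crossovers in the pr–vg interval produce the single-crossover classes VG C PR and vg c pr (158 + 123 = 281) plus the double crossovers (14).
RF(pr–vg) = (281 + 14) / 2363 = 295/2363 = 0.1248 → 12.5 m.u.

12.5 m.u.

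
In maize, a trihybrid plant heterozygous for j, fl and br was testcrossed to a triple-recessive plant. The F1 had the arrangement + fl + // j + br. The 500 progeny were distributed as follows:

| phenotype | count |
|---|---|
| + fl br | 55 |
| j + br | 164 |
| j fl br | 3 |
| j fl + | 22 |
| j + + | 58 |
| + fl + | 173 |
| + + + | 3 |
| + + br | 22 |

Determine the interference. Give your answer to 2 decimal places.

The two rarest classes, + + + and j fl br, are the double crossovers. Comparing them with the parentals, only the fl allele has switched, so fl is the middle locus and the order is br – fl – j.
br–fl: (113 + 6)/500 = 0.2380; fl–j: (44 + 6)/500 = 0.1000.
Expected DCO frequency = 0.2380 × 0.1000 ≈ 0.02380; observed = 6/500 ≈ 0.01200.
Coefficient of coincidence = 0.01200/0.02380 ≈ 0.50; interference = 1 − 0.50 = 0.50.

0.50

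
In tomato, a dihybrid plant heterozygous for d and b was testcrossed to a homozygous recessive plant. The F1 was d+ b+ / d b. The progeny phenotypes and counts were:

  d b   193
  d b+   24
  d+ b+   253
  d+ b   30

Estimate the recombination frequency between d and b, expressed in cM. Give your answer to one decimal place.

10.8 cM

The recombinant classes are d+ b and d b+: 30 + 24 = 54.
Recombination frequency = 54/500 = 0.1080 ≈ 10.8%, i.e. 10.8 cM.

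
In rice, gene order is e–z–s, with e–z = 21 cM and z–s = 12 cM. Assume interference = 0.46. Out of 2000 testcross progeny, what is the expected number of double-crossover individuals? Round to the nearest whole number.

Map distances give recombination frequencies of 0.210 and 0.120 for the two intervals.
With interference 0.46 (so coincidence = 0.54), expected double-crossover frequency = 0.210 × 0.120 × 0.54 = 0.01361.
Expected number = 0.01361 × 2000 = 27.22 ≈ 27.

27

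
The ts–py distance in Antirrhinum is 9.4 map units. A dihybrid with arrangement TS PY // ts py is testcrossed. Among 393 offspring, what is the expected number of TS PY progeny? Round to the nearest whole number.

A map distance of 9.4 map units corresponds to a recombination frequency of 0.094.
The F1 is TS PY / ts py, so TS PY is a parental gamete class with expected frequency (1 − r)/2 = 0.906/2 = 0.4530.
Expected number = 0.4530 × 393 = 178.03 ≈ 178.

178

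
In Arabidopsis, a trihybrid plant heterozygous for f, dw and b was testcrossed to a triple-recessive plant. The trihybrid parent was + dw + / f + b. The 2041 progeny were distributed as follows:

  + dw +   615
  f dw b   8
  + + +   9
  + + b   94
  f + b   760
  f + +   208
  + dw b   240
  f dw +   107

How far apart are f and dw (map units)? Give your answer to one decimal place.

10.7 map units

The two rarest classes, + + + and f dw b, are the double crossovers. Comparing them with the parentals, only the dw allele has switched, so dw is the middle locus and the order is f – dw – b.
Crossovers in the f–dw interval produce the single-crossover classes f dw + and + + b (107 + 94 = 201) plus the double crossovers (17).
RF(f–dw) = (201 + 17) / 2041 = 218/2041 = 0.1068 → 10.7 map units.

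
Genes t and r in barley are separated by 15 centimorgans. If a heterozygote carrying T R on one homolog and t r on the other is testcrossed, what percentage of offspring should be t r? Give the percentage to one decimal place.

42.5%

A map distance of 15 centimorgans corresponds to a recombination frequency of 0.150.
The F1 is T R / t r, so t r is a parental gamete class with expected frequency (1 − r)/2 = 0.850/2 = 0.4250.
That is 0.4250 = 42.5% of the progeny.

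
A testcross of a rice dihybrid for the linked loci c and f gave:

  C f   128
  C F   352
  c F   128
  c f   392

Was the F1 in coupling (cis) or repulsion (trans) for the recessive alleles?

cis

The two most frequent classes are C F (352) and c f (392); these are the parental (non-recombinant) types.
So the F1 carried C F on one chromosome and c f on the other — the recessive alleles are on the same chromosome (cis / coupling).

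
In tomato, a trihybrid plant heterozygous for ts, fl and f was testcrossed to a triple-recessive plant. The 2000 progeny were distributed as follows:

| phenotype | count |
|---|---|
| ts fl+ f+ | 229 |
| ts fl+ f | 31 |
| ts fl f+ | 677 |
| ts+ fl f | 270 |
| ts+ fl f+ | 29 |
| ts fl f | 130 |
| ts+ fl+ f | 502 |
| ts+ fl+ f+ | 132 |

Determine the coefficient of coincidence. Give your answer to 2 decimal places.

0.67

The two most frequent reciprocal classes, ts+ fl+ f and ts fl f+, are the parental types, so the F1 was ts+ fl+ f / ts fl f+.
The two rarest classes, ts fl+ f and ts+ fl f+, are the double crossovers. Comparing them with the parentals, only the ts allele has switched, so ts is the middle locus and the order is f – ts – fl.
f–ts: (262 + 60)/2000 = 0.1610; ts–fl: (499 + 60)/2000 = 0.2795.
Expected DCO frequency = 0.1610 × 0.2795 ≈ 0.04500; observed = 60/2000 ≈ 0.03000.
Coefficient of coincidence = 0.03000/0.04500 ≈ 0.67.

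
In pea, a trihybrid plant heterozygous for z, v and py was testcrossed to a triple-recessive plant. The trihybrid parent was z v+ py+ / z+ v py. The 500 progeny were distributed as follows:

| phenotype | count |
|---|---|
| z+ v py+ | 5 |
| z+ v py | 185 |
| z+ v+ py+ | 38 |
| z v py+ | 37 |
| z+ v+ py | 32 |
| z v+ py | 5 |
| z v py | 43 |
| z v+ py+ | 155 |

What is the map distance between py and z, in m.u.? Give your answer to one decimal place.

The two rarest classes, z v+ py and z+ v py+, are the double crossovers. Comparing them with the parentals, only the py allele has switched, so py is the middle locus and the order is z – py – v.
Crossovers in the z–py interval produce the single-crossover classes z+ v+ py+ and z v py (38 + 43 = 81) plus the double crossovers (10).
RF(z–py) = (81 + 10) / 500 = 91/500 = 0.1820 → 18.2 m.u.

18.2 m.u.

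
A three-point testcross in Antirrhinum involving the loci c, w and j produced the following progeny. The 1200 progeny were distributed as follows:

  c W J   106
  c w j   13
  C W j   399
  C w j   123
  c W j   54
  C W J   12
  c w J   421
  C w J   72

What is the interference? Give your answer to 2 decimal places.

0.22

The two most frequent reciprocal classes, C W j and c w J, are the parental types, so the F1 was C W j / c w J.
The two rarest classes, C W J and c w j, are the double crossovers. Comparing them with the parentals, only the j allele has switched, so j is the middle locus and the order is c – j – w.
c–j: (126 + 25)/1200 = 0.1258; j–w: (229 + 25)/1200 = 0.2117.
Expected DCO frequency = 0.1258 × 0.2117 ≈ 0.02663; observed = 25/1200 ≈ 0.02083.
Coefficient of coincidence = 0.02083/0.02663 ≈ 0.78; interference = 1 − 0.78 = 0.22.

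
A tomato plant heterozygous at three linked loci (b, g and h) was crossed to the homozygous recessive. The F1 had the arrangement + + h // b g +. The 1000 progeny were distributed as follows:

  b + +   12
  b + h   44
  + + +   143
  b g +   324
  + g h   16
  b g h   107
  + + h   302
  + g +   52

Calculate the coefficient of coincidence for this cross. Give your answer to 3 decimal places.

0.812

The two rarest classes, + g h and b + +, are the double crossovers. Comparing them with the parentals, only the g allele has switched, so g is the middle locus and the order is b – g – h.
b–g: (96 + 28)/1000 = 0.1240; g–h: (250 + 28)/1000 = 0.2780.
Expected DCO frequency = 0.1240 × 0.2780 ≈ 0.03447; observed = 28/1000 ≈ 0.02800.
Coefficient of coincidence = 0.02800/0.03447 ≈ 0.812.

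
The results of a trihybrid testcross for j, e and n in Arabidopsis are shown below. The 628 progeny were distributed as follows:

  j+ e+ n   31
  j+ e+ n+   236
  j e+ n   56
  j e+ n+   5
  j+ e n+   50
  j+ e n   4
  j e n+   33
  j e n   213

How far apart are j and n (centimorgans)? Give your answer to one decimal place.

The two most frequent reciprocal classes, j e n and j+ e+ n+, are the parental types, so the F1 was j e n / j+ e+ n+.
The two rarest classes, j+ e n and j e+ n+, are the double crossovers. Comparing them with the parentals, only the j allele has switched, so j is the middle locus and the order is e – j – n.
Crossovers in the j–n interval produce the single-crossover classes j e n+ and j+ e+ n (33 + 31 = 64) plus the double crossovers (9).
RF(j–n) = (64 + 9) / 628 = 73/628 = 0.1162 → 11.6 centimorgans.

11.6 centimorgans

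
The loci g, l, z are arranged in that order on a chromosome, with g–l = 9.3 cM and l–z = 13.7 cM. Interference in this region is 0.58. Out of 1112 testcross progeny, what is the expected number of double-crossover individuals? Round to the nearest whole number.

Map distances give recombination frequencies of 0.093 and 0.137 for the two intervals.
With interference 0.58 (so coincidence = 0.42), expected double-crossover frequency = 0.093 × 0.137 × 0.42 = 0.00535.
Expected number = 0.00535 × 1112 = 5.95 ≈ 6.

6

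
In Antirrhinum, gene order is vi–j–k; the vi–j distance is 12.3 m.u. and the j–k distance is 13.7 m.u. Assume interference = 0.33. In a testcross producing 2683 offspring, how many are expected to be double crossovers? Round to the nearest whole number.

Map distances give recombination frequencies of 0.123 and 0.137 for the two intervals.
With interference 0.33 (so coincidence = 0.67), expected double-crossover frequency = 0.123 × 0.137 × 0.67 = 0.01129.
Expected number = 0.01129 × 2683 = 30.29 ≈ 30.

30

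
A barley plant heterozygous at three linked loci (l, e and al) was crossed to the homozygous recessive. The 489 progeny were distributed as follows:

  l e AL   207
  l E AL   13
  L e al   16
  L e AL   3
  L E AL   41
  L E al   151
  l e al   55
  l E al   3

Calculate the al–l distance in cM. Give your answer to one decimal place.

20.9 cM

The two most frequent reciprocal classes, L E al and l e AL, are the parental types, so the F1 was L E al / l e AL.
The two rarest classes, l E al and L e AL, are the double crossovers. Comparing them with the parentals, only the l allele has switched, so l is the middle locus and the order is al – l – e.
Crossovers in the al–l interval produce the single-crossover classes L E AL and l e al (41 + 55 = 96) plus the double crossovers (6).
RF(al–l) = (96 + 6) / 489 = 102/489 = 0.2086 → 20.9 cM.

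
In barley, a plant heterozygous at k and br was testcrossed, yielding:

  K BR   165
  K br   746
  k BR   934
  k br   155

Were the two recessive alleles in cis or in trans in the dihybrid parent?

trans

The two most frequent classes are K br (746) and k BR (934); these are the parental (non-recombinant) types.
So the F1 carried K br on one chromosome and k BR on the other — the recessive alleles are on opposite chromosomes (trans / repulsion).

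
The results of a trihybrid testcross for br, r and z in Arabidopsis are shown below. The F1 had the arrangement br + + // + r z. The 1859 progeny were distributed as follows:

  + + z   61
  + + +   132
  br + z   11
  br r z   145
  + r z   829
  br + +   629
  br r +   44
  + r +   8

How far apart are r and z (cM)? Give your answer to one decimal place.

6.7 cM

The two rarest classes, br + z and + r +, are the double crossovers. Comparing them with the parentals, only the z allele has switched, so z is the middle locus and the order is br – z – r.
Crossovers in the z–r interval produce the single-crossover classes br r + and + + z (44 + 61 = 105) plus the double crossovers (19).
RF(z–r) = (105 + 19) / 1859 = 124/1859 = 0.0667 → 6.7 cM.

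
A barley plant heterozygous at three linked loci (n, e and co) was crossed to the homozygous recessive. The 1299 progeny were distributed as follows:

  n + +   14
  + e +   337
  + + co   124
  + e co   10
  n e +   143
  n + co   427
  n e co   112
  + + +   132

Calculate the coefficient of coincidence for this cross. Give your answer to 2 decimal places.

0.40

The two most frequent reciprocal classes, + e + and n + co, are the parental types, so the F1 was + e + / n + co.
The two rarest classes, + e co and n + +, are the double crossovers. Comparing them with the parentals, only the co allele has switched, so co is the middle locus and the order is n – co – e.
n–co: (267 + 24)/1299 = 0.2240; co–e: (244 + 24)/1299 = 0.2063.
Expected DCO frequency = 0.2240 × 0.2063 ≈ 0.04621; observed = 24/1299 ≈ 0.01848.
Coefficient of coincidence = 0.01848/0.04621 ≈ 0.40.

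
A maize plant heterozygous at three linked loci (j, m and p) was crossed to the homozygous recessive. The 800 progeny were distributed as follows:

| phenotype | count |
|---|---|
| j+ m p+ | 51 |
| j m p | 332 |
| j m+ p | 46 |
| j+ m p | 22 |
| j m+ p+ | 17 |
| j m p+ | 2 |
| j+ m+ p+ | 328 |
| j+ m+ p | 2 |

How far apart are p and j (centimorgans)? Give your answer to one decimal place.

5.4 centimorgans

The two most frequent reciprocal classes, j+ m+ p+ and j m p, are the parental types, so the F1 was j+ m+ p+ / j m p.
The two rarest classes, j+ m+ p and j m p+, are the double crossovers. Comparing them with the parentals, only the p allele has switched, so p is the middle locus and the order is j – p – m.
Crossovers in the j–p interval produce the single-crossover classes j m+ p+ and j+ m p (17 + 22 = 39) plus the double crossovers (4).
RF(j–p) = (39 + 4) / 800 = 43/800 = 0.0537 → 5.4 centimorgans.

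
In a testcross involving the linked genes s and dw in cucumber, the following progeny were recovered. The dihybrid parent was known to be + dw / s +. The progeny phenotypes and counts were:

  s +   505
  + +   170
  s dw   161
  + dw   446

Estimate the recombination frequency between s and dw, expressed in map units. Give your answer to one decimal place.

The recombinant classes are + + and s dw: 170 + 161 = 331.
Recombination frequency = 331/1282 = 0.2582 ≈ 25.8%, i.e. 25.8 map units.

25.8 map units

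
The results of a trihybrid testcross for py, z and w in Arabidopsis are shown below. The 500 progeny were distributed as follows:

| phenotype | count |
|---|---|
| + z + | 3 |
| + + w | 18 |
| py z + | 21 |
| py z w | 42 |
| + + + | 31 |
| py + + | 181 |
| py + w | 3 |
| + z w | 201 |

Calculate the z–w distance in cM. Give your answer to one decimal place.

The two most frequent reciprocal classes, py + + and + z w, are the parental types, so the F1 was py + + / + z w.
The two rarest classes, py + w and + z +, are the double crossovers. Comparing them with the parentals, only the w allele has switched, so w is the middle locus and the order is py – w – z.
Crossovers in the w–z interval produce the single-crossover classes py z + and + + w (21 + 18 = 39) plus the double crossovers (6).
RF(w–z) = (39 + 6) / 500 = 45/500 = 0.0900 → 9.0 cM.

9.0 cM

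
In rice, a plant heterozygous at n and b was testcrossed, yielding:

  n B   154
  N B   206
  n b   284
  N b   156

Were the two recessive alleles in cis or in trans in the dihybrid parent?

cis

The two most frequent classes are N B (206) and n b (284); these are the parental (non-recombinant) types.
So the F1 carried N B on one chromosome and n b on the other — the recessive alleles are on the same chromosome (cis / coupling).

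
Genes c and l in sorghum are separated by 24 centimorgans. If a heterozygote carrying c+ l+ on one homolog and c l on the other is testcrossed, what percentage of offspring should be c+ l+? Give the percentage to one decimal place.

A map distance of 24 centimorgans corresponds to a recombination frequency of 0.240.
The F1 is c+ l+ / c l, so c+ l+ is a parental gamete class with expected frequency (1 − r)/2 = 0.760/2 = 0.3800.
That is 0.3800 = 38.0% of the progeny.

38.0%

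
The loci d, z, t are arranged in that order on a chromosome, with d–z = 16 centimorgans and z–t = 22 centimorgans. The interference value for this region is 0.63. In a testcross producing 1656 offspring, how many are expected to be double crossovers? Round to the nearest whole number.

Map distances give recombination frequencies of 0.160 and 0.220 for the two intervals.
With interference 0.63 (so coincidence = 0.37), expected double-crossover frequency = 0.160 × 0.220 × 0.37 = 0.01302.
Expected number = 0.01302 × 1656 = 21.57 ≈ 22.

22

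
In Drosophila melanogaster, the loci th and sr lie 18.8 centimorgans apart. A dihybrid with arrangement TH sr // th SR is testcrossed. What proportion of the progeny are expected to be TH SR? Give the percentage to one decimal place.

A map distance of 18.8 centimorgans corresponds to a recombination frequency of 0.188.
The F1 is TH sr / th SR, so TH SR is a recombinant gamete class with expected frequency r/2 = 0.188/2 = 0.0940.
That is 0.0940 = 9.4% of the progeny.

9.4%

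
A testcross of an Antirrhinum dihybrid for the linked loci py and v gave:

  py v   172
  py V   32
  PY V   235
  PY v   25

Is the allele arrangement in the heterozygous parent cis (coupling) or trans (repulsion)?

cis

The two most frequent classes are PY V (235) and py v (172); these are the parental (non-recombinant) types.
So the F1 carried PY V on one chromosome and py v on the other — the recessive alleles are on the same chromosome (cis / coupling).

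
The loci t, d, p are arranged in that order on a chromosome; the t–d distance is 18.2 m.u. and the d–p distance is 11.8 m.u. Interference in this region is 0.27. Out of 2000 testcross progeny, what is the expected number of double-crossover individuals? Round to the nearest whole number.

31

Map distances give recombination frequencies of 0.182 and 0.118 for the two intervals.
With interference 0.27 (so coincidence = 0.73), expected double-crossover frequency = 0.182 × 0.118 × 0.73 = 0.01568.
Expected number = 0.01568 × 2000 = 31.35 ≈ 31.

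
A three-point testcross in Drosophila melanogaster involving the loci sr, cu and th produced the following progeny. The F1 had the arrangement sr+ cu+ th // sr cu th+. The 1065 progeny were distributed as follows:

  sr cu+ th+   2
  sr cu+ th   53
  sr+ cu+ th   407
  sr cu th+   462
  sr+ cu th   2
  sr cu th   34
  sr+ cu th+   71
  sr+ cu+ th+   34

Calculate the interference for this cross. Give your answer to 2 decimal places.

The two rarest classes, sr+ cu th and sr cu+ th+, are the double crossovers. Comparing them with the parentals, only the cu allele has switched, so cu is the middle locus and the order is th – cu – sr.
th–cu: (68 + 4)/1065 = 0.0676; cu–sr: (124 + 4)/1065 = 0.1202.
Expected DCO frequency = 0.0676 × 0.1202 ≈ 0.00813; observed = 4/1065 ≈ 0.00376.
Coefficient of coincidence = 0.00376/0.00813 ≈ 0.46; interference = 1 − 0.46 = 0.54.

0.54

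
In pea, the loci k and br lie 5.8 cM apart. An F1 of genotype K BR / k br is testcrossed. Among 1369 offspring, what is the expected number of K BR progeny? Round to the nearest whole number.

645

A map distance of 5.8 cM corresponds to a recombination frequency of 0.058.
The F1 is K BR / k br, so K BR is a parental gamete class with expected frequency (1 − r)/2 = 0.942/2 = 0.4710.
Expected number = 0.4710 × 1369 = 644.80 ≈ 645.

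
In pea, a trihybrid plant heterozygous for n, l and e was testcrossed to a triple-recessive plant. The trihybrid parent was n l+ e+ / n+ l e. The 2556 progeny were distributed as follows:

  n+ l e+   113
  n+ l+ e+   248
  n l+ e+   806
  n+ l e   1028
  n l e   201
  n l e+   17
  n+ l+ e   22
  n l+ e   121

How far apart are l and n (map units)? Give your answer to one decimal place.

The two rarest classes, n l e+ and n+ l+ e, are the double crossovers. Comparing them with the parentals, only the l allele has switched, so l is the middle locus and the order is n – l – e.
Crossovers in the n–l interval produce the single-crossover classes n+ l+ e+ and n l e (248 + 201 = 449) plus the double crossovers (39).
RF(n–l) = (449 + 39) / 2556 = 488/2556 = 0.1909 → 19.1 map units.

19.1 map units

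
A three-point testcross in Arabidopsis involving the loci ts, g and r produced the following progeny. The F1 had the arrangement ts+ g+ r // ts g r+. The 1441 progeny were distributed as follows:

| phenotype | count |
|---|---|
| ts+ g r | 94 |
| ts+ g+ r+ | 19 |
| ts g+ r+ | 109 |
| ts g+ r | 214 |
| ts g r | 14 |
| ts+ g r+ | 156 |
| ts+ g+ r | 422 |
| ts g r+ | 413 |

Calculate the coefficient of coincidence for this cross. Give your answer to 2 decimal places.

0.50

The two rarest classes, ts+ g+ r+ and ts g r, are the double crossovers. Comparing them with the parentals, only the r allele has switched, so r is the middle locus and the order is ts – r – g.
ts–r: (370 + 33)/1441 = 0.2797; r–g: (203 + 33)/1441 = 0.1638.
Expected DCO frequency = 0.2797 × 0.1638 ≈ 0.04581; observed = 33/1441 ≈ 0.02290.
Coefficient of coincidence = 0.02290/0.04581 ≈ 0.50.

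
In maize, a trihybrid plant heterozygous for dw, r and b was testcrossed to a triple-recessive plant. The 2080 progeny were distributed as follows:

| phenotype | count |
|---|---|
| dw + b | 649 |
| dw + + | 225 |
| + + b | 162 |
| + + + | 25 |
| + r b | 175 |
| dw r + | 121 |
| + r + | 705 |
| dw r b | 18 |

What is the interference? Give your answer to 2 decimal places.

The two most frequent reciprocal classes, dw + b and + r +, are the parental types, so the F1 was dw + b / + r +.
The two rarest classes, dw r b and + + +, are the double crossovers. Comparing them with the parentals, only the r allele has switched, so r is the middle locus and the order is b – r – dw.
b–r: (400 + 43)/2080 = 0.2130; r–dw: (283 + 43)/2080 = 0.1567.
Expected DCO frequency = 0.2130 × 0.1567 ≈ 0.03338; observed = 43/2080 ≈ 0.02067.
Coefficient of coincidence = 0.02067/0.03338 ≈ 0.62; interference = 1 − 0.62 = 0.38.

0.38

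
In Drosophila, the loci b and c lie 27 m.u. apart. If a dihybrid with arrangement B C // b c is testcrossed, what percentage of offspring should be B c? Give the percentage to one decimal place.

13.5%

A map distance of 27 m.u. corresponds to a recombination frequency of 0.270.
The F1 is B C / b c, so B c is a recombinant gamete class with expected frequency r/2 = 0.270/2 = 0.1350.
That is 0.1350 = 13.5% of the progeny.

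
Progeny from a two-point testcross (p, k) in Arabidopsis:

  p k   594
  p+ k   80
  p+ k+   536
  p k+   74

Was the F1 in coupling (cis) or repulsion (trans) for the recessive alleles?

The two most frequent classes are p+ k+ (536) and p k (594); these are the parental (non-recombinant) types.
So the F1 carried p+ k+ on one chromosome and p k on the other — the recessive alleles are on the same chromosome (cis / coupling).

cis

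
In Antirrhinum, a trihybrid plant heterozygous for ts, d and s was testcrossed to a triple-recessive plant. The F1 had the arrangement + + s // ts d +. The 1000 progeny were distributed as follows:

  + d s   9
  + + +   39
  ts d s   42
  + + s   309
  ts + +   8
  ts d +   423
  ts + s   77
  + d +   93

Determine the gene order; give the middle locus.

d

The two rarest classes, + d s and ts + +, are the double crossovers. Comparing them with the parentals, only the d allele has switched, so d is the middle locus and the order is ts – d – s.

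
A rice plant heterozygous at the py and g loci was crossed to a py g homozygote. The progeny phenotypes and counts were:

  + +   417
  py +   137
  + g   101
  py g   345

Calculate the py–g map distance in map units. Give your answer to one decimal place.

The two most frequent classes, + + (417) and py g (345), are the parental types, so the F1 was + + / py g.
The recombinant classes are + g and py +: 101 + 137 = 238.
Recombination frequency = 238/1000 = 0.2380 ≈ 23.8%, i.e. 23.8 map units.

23.8 map units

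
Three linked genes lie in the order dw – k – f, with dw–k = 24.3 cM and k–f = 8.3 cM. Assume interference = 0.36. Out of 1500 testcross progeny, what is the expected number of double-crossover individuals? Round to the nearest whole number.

Map distances give recombination frequencies of 0.243 and 0.083 for the two intervals.
With interference 0.36 (so coincidence = 0.64), expected double-crossover frequency = 0.243 × 0.083 × 0.64 = 0.01291.
Expected number = 0.01291 × 1500 = 19.36 ≈ 19.

19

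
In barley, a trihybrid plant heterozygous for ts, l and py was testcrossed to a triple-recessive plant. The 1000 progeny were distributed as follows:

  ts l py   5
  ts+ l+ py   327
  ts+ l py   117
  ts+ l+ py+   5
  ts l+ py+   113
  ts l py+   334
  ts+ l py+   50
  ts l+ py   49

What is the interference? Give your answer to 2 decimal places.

The two most frequent reciprocal classes, ts+ l+ py and ts l py+, are the parental types, so the F1 was ts+ l+ py / ts l py+.
The two rarest classes, ts+ l+ py+ and ts l py, are the double crossovers. Comparing them with the parentals, only the py allele has switched, so py is the middle locus and the order is l – py – ts.
l–py: (230 + 10)/1000 = 0.2400; py–ts: (99 + 10)/1000 = 0.1090.
Expected DCO frequency = 0.2400 × 0.1090 ≈ 0.02616; observed = 10/1000 ≈ 0.01000.
Coefficient of coincidence = 0.01000/0.02616 ≈ 0.38; interference = 1 − 0.38 = 0.62.

0.62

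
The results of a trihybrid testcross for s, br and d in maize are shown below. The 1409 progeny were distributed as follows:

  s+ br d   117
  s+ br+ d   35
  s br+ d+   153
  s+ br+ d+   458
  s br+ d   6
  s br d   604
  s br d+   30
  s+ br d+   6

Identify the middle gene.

The two most frequent reciprocal classes, s+ br+ d+ and s br d, are the parental types, so the F1 was s+ br+ d+ / s br d.
The two rarest classes, s+ br d+ and s br+ d, are the double crossovers. Comparing them with the parentals, only the br allele has switched, so br is the middle locus and the order is d – br – s.

br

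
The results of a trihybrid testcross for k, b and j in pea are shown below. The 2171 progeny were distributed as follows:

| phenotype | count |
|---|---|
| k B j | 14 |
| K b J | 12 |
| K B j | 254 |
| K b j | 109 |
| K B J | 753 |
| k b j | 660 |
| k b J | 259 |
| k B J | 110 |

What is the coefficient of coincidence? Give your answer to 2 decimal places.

0.43

The two most frequent reciprocal classes, K B J and k b j, are the parental types, so the F1 was K B J / k b j.
The two rarest classes, K b J and k B j, are the double crossovers. Comparing them with the parentals, only the b allele has switched, so b is the middle locus and the order is k – b – j.
k–b: (219 + 26)/2171 = 0.1129; b–j: (513 + 26)/2171 = 0.2483.
Expected DCO frequency = 0.1129 × 0.2483 ≈ 0.02803; observed = 26/2171 ≈ 0.01198.
Coefficient of coincidence = 0.01198/0.02803 ≈ 0.43.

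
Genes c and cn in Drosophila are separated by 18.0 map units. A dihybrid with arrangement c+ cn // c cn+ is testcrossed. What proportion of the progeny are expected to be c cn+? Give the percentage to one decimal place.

41.0%

A map distance of 18.0 map units corresponds to a recombination frequency of 0.180.
The F1 is c+ cn / c cn+, so c cn+ is a parental gamete class with expected frequency (1 − r)/2 = 0.820/2 = 0.4100.
That is 0.4100 = 41.0% of the progeny.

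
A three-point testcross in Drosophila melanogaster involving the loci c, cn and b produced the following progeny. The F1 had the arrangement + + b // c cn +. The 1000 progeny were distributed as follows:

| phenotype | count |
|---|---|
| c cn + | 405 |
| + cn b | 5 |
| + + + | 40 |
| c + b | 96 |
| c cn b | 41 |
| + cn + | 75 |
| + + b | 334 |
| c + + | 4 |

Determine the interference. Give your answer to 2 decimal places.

0.44

The two rarest classes, + cn b and c + +, are the double crossovers. Comparing them with the parentals, only the cn allele has switched, so cn is the middle locus and the order is c – cn – b.
c–cn: (171 + 9)/1000 = 0.1800; cn–b: (81 + 9)/1000 = 0.0900.
Expected DCO frequency = 0.1800 × 0.0900 ≈ 0.01620; observed = 9/1000 ≈ 0.00900.
Coefficient of coincidence = 0.00900/0.01620 ≈ 0.56; interference = 1 − 0.56 = 0.44.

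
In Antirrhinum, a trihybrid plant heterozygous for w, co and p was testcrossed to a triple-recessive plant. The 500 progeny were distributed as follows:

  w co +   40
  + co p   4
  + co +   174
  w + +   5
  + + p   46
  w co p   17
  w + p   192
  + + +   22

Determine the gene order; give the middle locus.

p

The two most frequent reciprocal classes, w + p and + co +, are the parental types, so the F1 was w + p / + co +.
The two rarest classes, w + + and + co p, are the double crossovers. Comparing them with the parentals, only the p allele has switched, so p is the middle locus and the order is co – p – w.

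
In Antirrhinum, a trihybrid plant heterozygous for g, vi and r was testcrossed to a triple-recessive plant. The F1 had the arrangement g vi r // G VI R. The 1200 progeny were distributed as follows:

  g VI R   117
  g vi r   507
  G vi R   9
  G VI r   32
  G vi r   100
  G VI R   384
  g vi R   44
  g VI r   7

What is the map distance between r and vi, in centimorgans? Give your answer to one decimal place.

7.7 centimorgans

The two rarest classes, g VI r and G vi R, are the double crossovers. Comparing them with the parentals, only the vi allele has switched, so vi is the middle locus and the order is r – vi – g.
Crossovers in the r–vi interval produce the single-crossover classes g vi R and G VI r (44 + 32 = 76) plus the double crossovers (16).
RF(r–vi) = (76 + 16) / 1200 = 92/1200 = 0.0767 → 7.7 centimorgans.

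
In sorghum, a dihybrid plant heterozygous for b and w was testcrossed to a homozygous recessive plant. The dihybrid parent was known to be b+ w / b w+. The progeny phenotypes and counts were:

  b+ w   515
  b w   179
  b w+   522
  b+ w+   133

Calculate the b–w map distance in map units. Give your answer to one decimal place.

23.1 map units

The recombinant classes are b+ w+ and b w: 133 + 179 = 312.
Recombination frequency = 312/1349 = 0.2313 ≈ 23.1%, i.e. 23.1 map units.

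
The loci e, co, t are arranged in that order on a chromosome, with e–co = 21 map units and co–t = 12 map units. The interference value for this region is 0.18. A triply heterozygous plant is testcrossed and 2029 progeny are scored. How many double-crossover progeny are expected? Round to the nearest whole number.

Map distances give recombination frequencies of 0.210 and 0.120 for the two intervals.
With interference 0.18 (so coincidence = 0.82), expected double-crossover frequency = 0.210 × 0.120 × 0.82 = 0.02066.
Expected number = 0.02066 × 2029 = 41.93 ≈ 42.

42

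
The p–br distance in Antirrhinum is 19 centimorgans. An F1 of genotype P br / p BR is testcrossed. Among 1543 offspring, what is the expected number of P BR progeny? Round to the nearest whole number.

147

A map distance of 19 centimorgans corresponds to a recombination frequency of 0.190.
The F1 is P br / p BR, so P BR is a recombinant gamete class with expected frequency r/2 = 0.190/2 = 0.0950.
Expected number = 0.0950 × 1543 = 146.59 ≈ 147.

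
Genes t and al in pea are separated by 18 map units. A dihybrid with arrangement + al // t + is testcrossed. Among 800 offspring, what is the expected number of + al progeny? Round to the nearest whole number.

A map distance of 18 map units corresponds to a recombination frequency of 0.180.
The F1 is + al / t +, so + al is a parental gamete class with expected frequency (1 − r)/2 = 0.820/2 = 0.4100.
Expected number = 0.4100 × 800 = 328.00 ≈ 328.

328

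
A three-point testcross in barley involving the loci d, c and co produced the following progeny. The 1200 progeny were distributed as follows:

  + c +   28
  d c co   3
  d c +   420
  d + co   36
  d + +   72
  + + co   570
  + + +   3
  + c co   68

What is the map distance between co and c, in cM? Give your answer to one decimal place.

12.2 cM

The two most frequent reciprocal classes, d c + and + + co, are the parental types, so the F1 was d c + / + + co.
The two rarest classes, d c co and + + +, are the double crossovers. Comparing them with the parentals, only the co allele has switched, so co is the middle locus and the order is d – co – c.
Crossovers in the co–c interval produce the single-crossover classes d + + and + c co (72 + 68 = 140) plus the double crossovers (6).
RF(co–c) = (140 + 6) / 1200 = 146/1200 = 0.1217 → 12.2 cM.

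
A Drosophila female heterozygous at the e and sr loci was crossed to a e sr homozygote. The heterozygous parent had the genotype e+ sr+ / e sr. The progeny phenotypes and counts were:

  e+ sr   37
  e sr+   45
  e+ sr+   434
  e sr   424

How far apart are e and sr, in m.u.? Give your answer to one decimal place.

The recombinant classes are e+ sr and e sr+: 37 + 45 = 82.
Recombination frequency = 82/940 = 0.0872 ≈ 8.7%, i.e. 8.7 m.u.

8.7 m.u.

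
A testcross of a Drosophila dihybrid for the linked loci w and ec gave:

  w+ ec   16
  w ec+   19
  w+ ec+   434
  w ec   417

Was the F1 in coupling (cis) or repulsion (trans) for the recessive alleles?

The two most frequent classes are w+ ec+ (434) and w ec (417); these are the parental (non-recombinant) types.
So the F1 carried w+ ec+ on one chromosome and w ec on the other — the recessive alleles are on the same chromosome (cis / coupling).

cis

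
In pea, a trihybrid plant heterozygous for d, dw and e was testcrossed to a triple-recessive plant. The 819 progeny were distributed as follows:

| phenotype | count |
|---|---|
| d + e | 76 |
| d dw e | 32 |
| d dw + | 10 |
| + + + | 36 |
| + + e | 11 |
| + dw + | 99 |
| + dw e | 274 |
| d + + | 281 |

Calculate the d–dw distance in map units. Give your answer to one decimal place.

10.9 map units

The two most frequent reciprocal classes, d + + and + dw e, are the parental types, so the F1 was d + + / + dw e.
The two rarest classes, d dw + and + + e, are the double crossovers. Comparing them with the parentals, only the dw allele has switched, so dw is the middle locus and the order is d – dw – e.
Crossovers in the d–dw interval produce the single-crossover classes + + + and d dw e (36 + 32 = 68) plus the double crossovers (21).
RF(d–dw) = (68 + 21) / 819 = 89/819 = 0.1087 → 10.9 map units.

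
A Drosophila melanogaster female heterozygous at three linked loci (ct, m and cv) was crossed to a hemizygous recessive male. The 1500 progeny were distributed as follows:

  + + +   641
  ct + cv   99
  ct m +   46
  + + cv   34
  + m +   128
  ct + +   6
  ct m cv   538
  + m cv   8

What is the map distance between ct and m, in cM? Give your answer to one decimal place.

16.1 cM

The two most frequent reciprocal classes, ct m cv and + + +, are the parental types, so the F1 was ct m cv / + + +.
The two rarest classes, + m cv and ct + +, are the double crossovers. Comparing them with the parentals, only the ct allele has switched, so ct is the middle locus and the order is cv – ct – m.
Crossovers in the ct–m interval produce the single-crossover classes ct + cv and + m + (99 + 128 = 227) plus the double crossovers (14).
RF(ct–m) = (227 + 14) / 1500 = 241/1500 = 0.1607 → 16.1 cM.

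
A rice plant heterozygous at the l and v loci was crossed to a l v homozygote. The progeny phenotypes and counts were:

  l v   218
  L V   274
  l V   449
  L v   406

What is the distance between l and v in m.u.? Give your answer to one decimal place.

The two most frequent classes, L v (406) and l V (449), are the parental types, so the F1 was L v / l V.
The recombinant classes are L V and l v: 274 + 218 = 492.
Recombination frequency = 492/1347 = 0.3653 ≈ 36.5%, i.e. 36.5 m.u.

36.5 m.u.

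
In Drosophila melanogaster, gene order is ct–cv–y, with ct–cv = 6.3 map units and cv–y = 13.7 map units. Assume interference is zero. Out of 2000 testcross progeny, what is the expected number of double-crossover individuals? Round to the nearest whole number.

Map distances give recombination frequencies of 0.063 and 0.137 for the two intervals.
With no interference, expected double-crossover frequency = 0.063 × 0.137 = 0.00863.
Expected number = 0.00863 × 2000 = 17.26 ≈ 17.

17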